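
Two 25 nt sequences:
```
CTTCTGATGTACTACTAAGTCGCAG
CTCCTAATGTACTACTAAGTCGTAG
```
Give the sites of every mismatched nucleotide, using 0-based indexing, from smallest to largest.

Scanning 0-based: 2: T/C; 5: G/A; 22: C/T.

2, 5, 22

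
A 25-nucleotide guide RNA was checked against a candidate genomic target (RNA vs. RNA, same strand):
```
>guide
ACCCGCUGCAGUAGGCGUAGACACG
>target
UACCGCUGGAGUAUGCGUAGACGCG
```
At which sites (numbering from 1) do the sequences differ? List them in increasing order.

1, 2, 9, 14, 23

Scanning 1-based: 1: A/U; 2: C/A; 9: C/G; 14: G/U; 23: A/G.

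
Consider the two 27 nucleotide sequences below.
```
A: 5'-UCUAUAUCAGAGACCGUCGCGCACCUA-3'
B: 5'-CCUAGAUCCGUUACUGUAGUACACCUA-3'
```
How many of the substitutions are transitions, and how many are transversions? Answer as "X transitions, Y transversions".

Transitions (purine↔purine or pyrimidine↔pyrimidine): 1 U→C, 15 C→U, 20 C→U, 21 G→A.
Transversions (purine↔pyrimidine): 5 U→G, 9 A→C, 11 A→U, 12 G→U, 18 C→A.

4 transitions, 5 transversions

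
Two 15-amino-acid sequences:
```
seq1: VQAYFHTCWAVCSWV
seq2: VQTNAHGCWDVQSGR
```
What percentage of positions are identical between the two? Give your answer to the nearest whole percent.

Mismatches at positions 3, 4, 5, 7, 10, 12, 14, 15 (1-based): 8 of 15.
Identical positions: 7/15 = 46.67% → 47%.

47%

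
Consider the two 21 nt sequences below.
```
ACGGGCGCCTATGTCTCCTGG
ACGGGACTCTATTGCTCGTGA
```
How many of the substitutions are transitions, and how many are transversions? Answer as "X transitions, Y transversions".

Transitions (purine↔purine or pyrimidine↔pyrimidine): 8 C→T, 21 G→A.
Transversions (purine↔pyrimidine): 6 C→A, 7 G→C, 13 G→T, 14 T→G, 18 C→G.

2 transitions, 5 transversions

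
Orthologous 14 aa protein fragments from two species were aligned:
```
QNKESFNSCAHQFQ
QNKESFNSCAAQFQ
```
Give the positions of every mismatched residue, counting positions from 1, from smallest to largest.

11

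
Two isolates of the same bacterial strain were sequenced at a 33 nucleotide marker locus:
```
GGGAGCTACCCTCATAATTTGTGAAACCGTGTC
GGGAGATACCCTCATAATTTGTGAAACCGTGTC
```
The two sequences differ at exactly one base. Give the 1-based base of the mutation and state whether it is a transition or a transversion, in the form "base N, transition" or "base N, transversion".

The sequences differ only at base 6: C→A (pyrimidine→purine), a transversion.

base 6, transversion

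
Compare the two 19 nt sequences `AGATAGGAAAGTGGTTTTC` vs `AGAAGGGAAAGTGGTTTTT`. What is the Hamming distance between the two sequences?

3

Comparing position by position, 3 sites differ: 4 (T/A), 5 (A/G), 19 (C/T).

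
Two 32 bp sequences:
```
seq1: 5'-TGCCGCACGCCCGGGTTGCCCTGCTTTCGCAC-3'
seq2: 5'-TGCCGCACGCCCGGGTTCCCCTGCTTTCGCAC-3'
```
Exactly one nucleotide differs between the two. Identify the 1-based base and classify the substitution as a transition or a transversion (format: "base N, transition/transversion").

base 18, transversion

Base 18 changes G→C. G is a purine and C is a pyrimidine, so this is a transversion.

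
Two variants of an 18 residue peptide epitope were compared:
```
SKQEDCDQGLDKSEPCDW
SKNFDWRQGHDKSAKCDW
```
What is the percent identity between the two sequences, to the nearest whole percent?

Mismatches at positions 3, 4, 6, 7, 10, 14, 15 (1-based): 7 of 18.
Identical positions: 11/18 = 61.11% → 61%.

61%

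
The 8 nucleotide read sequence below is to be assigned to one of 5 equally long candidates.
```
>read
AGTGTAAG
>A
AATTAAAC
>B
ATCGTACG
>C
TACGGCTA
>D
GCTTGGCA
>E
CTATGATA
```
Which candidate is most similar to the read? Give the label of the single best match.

A differs at 4 bases; B differs at 3 bases; C differs at 7 bases; D differs at 7 bases; E differs at 7 bases. The closest is B.

B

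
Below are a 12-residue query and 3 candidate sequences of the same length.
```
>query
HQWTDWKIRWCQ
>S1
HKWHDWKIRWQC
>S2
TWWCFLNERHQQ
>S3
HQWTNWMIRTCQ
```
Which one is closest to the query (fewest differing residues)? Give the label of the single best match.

Hamming distances to query — S1: 4; S2: 9; S3: 3.
Smallest is S3 with 3 mismatches.

S3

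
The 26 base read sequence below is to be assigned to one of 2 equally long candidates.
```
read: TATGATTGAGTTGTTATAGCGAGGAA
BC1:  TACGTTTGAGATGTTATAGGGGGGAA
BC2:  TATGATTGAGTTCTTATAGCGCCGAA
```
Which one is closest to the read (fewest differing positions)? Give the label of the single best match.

BC2

Hamming distances to read — BC1: 5; BC2: 3.
Smallest is BC2 with 3 mismatches.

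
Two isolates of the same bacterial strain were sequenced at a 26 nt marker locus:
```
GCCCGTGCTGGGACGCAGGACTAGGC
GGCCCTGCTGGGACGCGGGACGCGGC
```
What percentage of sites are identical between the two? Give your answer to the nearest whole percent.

81%

Mismatches at positions 2, 5, 17, 22, 23 (1-based): 5 of 26.
Identical positions: 21/26 = 80.77% → 81%.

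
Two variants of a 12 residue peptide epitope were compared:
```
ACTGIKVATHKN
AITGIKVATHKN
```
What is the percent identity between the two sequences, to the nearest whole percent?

92%

Mismatch at position 2 (1-based): 1 of 12.
Identical positions: 11/12 = 91.67% → 92%.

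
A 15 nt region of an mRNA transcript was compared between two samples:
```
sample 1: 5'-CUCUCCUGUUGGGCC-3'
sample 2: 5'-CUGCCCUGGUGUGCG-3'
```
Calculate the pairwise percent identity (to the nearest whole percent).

5 positions differ (3, 4, 9, 12, 15), so 10 of 15 match: 10/15 = 66.67%.

67%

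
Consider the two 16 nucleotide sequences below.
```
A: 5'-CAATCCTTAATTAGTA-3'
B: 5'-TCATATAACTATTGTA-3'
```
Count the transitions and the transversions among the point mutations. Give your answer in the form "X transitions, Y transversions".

2 transitions, 8 transversions

Transitions (purine↔purine or pyrimidine↔pyrimidine): 1 C→T, 6 C→T.
Transversions (purine↔pyrimidine): 2 A→C, 5 C→A, 7 T→A, 8 T→A, 9 A→C, 10 A→T, 11 T→A, 13 A→T.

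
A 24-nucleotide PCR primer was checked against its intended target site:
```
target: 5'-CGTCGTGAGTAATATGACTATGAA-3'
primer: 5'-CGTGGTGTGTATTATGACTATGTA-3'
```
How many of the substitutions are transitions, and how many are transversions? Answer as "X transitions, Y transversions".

0 transitions, 4 transversions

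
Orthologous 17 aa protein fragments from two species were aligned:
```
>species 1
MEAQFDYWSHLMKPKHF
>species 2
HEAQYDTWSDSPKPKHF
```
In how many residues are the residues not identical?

6

The sequences differ at residues 1, 5, 7, 10, 11, 12 (1-based) — 6 in total.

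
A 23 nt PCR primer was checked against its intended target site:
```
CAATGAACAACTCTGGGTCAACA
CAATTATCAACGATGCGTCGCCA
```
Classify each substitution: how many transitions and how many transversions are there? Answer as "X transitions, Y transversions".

1 transition, 6 transversions

Mismatches (1-based):
site 5: G→T (purine→pyrimidine, transversion)
site 7: A→T (purine→pyrimidine, transversion)
site 12: T→G (pyrimidine→purine, transversion)
site 13: C→A (pyrimidine→purine, transversion)
site 16: G→C (purine→pyrimidine, transversion)
site 20: A→G (purine→purine, transition)
site 21: A→C (purine→pyrimidine, transversion)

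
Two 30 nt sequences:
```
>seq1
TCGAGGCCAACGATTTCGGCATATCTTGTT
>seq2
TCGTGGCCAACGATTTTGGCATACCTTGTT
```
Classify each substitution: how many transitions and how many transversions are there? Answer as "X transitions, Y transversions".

2 transitions, 1 transversion

Transitions (purine↔purine or pyrimidine↔pyrimidine): 17 C→T, 24 T→C.
Transversions (purine↔pyrimidine): 4 A→T.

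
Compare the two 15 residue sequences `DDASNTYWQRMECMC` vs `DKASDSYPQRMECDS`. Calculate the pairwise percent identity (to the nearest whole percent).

60%

6 positions differ (2, 5, 6, 8, 14, 15), so 9 of 15 match: 9/15 = 60%.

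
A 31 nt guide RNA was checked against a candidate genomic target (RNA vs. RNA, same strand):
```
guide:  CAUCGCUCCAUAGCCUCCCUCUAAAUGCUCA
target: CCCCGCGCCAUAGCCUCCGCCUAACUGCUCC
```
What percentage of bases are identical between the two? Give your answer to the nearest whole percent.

Mismatches at positions 2, 3, 7, 19, 20, 25, 31 (1-based): 7 of 31.
Identical positions: 24/31 = 77.42% → 77%.

77%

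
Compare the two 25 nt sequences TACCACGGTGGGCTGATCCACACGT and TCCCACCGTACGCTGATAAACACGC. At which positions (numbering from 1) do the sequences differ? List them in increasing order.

2, 7, 10, 11, 18, 19, 25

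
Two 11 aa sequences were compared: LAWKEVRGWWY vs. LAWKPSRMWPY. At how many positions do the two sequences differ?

4

The sequences differ at positions 5, 6, 8, 10 (1-based) — 4 in total.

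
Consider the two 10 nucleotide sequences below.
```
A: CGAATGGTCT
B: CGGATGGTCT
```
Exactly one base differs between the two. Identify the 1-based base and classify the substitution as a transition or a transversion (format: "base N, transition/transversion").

Base 3 changes A→G. A is a purine and G is a purine, so this is a transition.

base 3, transition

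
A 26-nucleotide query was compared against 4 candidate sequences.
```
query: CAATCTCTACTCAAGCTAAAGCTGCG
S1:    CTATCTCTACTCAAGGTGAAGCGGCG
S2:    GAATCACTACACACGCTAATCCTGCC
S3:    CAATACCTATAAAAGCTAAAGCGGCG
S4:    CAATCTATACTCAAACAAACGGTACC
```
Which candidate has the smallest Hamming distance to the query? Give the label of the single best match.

S1

Hamming distances to query — S1: 4; S2: 7; S3: 6; S4: 7.
Smallest is S1 with 4 mismatches.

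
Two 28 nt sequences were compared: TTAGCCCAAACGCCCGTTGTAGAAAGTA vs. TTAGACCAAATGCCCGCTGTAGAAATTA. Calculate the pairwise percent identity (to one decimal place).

Mismatches at positions 5, 11, 17, 26 (1-based): 4 of 28.
Identical positions: 24/28 = 85.71% → 85.7%.

85.7%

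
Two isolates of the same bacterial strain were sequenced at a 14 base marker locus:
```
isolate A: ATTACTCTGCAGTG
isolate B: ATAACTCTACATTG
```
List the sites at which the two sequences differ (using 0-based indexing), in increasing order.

Differences at site 2 (T→A), site 8 (G→A), site 11 (G→T).

2, 8, 11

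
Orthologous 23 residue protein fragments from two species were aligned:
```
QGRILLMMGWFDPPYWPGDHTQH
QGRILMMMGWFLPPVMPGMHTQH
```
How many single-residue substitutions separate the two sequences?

Comparing position by position, 5 positions differ: 6 (L/M), 12 (D/L), 15 (Y/V), 16 (W/M), 19 (D/M).

5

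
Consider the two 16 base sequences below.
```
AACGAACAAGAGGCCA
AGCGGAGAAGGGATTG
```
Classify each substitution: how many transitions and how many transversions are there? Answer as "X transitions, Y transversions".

Mismatches (1-based):
site 2: A→G (purine→purine, transition)
site 5: A→G (purine→purine, transition)
site 7: C→G (pyrimidine→purine, transversion)
site 11: A→G (purine→purine, transition)
site 13: G→A (purine→purine, transition)
site 14: C→T (pyrimidine→pyrimidine, transition)
site 15: C→T (pyrimidine→pyrimidine, transition)
site 16: A→G (purine→purine, transition)

7 transitions, 1 transversion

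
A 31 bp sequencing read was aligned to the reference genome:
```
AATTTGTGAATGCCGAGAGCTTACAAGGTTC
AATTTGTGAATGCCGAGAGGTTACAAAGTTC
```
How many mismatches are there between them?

Mismatches (1-based): position 20: C→G; position 27: G→A.

2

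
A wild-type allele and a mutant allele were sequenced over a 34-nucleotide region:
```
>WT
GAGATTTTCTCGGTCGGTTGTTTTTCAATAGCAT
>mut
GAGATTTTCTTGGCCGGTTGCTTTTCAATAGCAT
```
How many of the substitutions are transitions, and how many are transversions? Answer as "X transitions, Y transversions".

3 transitions, 0 transversions

Transitions (purine↔purine or pyrimidine↔pyrimidine): 11 C→T, 14 T→C, 21 T→C.
Transversions (purine↔pyrimidine): none.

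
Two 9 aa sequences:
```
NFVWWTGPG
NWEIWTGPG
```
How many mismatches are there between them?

3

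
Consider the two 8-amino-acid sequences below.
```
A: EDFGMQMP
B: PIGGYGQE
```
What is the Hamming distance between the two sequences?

7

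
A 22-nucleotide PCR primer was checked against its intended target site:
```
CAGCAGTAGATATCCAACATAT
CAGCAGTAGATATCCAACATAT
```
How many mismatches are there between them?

0

The two sequences are identical at every position.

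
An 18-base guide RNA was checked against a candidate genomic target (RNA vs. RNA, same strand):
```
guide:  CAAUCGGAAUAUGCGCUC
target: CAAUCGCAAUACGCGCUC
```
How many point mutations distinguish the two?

Comparing position by position, 2 positions differ: 7 (G/C), 12 (U/C).

2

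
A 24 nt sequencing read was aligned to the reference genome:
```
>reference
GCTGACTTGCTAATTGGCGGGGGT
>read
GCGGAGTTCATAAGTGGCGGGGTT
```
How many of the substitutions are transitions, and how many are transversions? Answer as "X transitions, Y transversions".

0 transitions, 6 transversions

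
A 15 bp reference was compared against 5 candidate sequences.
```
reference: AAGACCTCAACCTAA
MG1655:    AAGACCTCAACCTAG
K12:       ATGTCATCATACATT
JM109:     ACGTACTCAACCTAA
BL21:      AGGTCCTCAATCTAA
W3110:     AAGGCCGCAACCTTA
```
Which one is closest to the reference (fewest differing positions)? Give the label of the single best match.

Hamming distances to reference — MG1655: 1; K12: 8; JM109: 3; BL21: 3; W3110: 3.
Smallest is MG1655 with 1 mismatch.

MG1655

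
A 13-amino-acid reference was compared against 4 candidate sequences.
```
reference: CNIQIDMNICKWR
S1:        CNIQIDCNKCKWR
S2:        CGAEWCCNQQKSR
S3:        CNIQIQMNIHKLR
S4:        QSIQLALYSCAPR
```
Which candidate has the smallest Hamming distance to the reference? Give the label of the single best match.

Hamming distances to reference — S1: 2; S2: 9; S3: 3; S4: 9.
Smallest is S1 with 2 mismatches.

S1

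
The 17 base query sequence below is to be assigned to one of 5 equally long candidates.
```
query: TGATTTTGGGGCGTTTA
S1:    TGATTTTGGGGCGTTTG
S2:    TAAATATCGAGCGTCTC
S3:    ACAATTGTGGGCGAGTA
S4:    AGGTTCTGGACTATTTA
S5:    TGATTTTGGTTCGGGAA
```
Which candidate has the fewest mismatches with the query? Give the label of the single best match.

S1

Hamming distances to query — S1: 1; S2: 7; S3: 7; S4: 7; S5: 5.
Smallest is S1 with 1 mismatch.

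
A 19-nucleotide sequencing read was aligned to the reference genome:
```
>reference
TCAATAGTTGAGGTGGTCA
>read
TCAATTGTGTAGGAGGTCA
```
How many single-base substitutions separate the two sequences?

4

The sequences differ at sites 6, 9, 10, 14 (1-based) — 4 in total.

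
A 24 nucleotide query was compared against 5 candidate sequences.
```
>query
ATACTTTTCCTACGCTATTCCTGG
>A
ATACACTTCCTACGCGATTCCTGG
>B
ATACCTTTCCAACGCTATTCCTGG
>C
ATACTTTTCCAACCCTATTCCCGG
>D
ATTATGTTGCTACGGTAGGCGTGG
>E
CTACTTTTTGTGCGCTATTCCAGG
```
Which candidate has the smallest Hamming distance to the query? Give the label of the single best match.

A differs at 3 bases; B differs at 2 bases; C differs at 3 bases; D differs at 8 bases; E differs at 5 bases. The closest is B.

B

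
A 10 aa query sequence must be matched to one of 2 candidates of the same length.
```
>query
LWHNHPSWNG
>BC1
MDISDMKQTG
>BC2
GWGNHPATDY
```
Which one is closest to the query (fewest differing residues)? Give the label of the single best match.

BC1 differs at 9 residues; BC2 differs at 6 residues. The closest is BC2.

BC2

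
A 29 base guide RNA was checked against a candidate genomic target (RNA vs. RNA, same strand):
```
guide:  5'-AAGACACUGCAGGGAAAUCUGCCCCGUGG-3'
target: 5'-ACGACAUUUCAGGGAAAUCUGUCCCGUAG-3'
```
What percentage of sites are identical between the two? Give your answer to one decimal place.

82.8%

5 positions differ (2, 7, 9, 22, 28), so 24 of 29 match: 24/29 = 82.76%.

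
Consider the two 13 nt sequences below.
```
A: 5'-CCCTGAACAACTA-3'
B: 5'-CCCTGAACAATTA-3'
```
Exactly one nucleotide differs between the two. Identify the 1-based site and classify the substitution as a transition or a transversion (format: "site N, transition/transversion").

Site 11 changes C→T. C is a pyrimidine and T is a pyrimidine, so this is a transition.

site 11, transition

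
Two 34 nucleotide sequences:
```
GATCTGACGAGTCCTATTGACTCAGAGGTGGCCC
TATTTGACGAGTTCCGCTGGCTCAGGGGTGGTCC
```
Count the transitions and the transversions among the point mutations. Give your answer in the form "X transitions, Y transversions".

8 transitions, 1 transversion

Transitions (purine↔purine or pyrimidine↔pyrimidine): 4 C→T, 13 C→T, 15 T→C, 16 A→G, 17 T→C, 20 A→G, 26 A→G, 32 C→T.
Transversions (purine↔pyrimidine): 1 G→T.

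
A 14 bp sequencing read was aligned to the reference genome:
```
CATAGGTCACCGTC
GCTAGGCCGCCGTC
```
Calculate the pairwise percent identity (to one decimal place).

71.4%

Mismatches at positions 1, 2, 7, 9 (1-based): 4 of 14.
Identical positions: 10/14 = 71.43% → 71.4%.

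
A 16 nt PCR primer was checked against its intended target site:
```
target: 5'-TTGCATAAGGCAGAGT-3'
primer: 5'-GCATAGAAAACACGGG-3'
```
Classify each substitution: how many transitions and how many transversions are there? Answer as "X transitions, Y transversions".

6 transitions, 4 transversions

Transitions (purine↔purine or pyrimidine↔pyrimidine): 2 T→C, 3 G→A, 4 C→T, 9 G→A, 10 G→A, 14 A→G.
Transversions (purine↔pyrimidine): 1 T→G, 6 T→G, 13 G→C, 16 T→G.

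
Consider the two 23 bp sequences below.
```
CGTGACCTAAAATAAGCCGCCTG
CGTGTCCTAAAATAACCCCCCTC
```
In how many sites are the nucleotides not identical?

Comparing position by position, 4 sites differ: 5 (A/T), 16 (G/C), 19 (G/C), 23 (G/C).

4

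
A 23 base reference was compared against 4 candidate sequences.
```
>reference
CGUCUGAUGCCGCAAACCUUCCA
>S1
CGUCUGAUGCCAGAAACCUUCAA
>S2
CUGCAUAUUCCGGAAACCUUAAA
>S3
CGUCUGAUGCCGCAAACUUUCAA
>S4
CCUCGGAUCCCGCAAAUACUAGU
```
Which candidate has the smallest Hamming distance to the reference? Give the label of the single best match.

Hamming distances to reference — S1: 3; S2: 8; S3: 2; S4: 9.
Smallest is S3 with 2 mismatches.

S3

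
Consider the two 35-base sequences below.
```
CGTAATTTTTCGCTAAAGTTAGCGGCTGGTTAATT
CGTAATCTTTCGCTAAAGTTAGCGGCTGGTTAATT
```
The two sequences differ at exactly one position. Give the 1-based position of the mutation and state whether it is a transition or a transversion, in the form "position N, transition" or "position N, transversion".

position 7, transition

The sequences differ only at position 7: T→C (pyrimidine→pyrimidine), a transition.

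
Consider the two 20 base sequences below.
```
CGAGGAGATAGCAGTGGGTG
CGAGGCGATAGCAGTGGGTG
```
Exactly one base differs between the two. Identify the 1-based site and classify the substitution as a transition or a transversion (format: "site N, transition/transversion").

site 6, transversion

Site 6 changes A→C. A is a purine and C is a pyrimidine, so this is a transversion.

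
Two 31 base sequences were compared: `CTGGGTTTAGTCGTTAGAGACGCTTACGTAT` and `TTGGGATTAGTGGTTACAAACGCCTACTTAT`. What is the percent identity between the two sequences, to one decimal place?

77.4%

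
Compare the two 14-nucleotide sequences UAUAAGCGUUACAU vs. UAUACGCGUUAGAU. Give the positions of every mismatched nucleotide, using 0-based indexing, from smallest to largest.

4, 11

Scanning 0-based: 4: A/C; 11: C/G.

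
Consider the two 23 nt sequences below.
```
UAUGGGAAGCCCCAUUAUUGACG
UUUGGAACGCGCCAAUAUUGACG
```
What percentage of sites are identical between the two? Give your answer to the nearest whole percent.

Mismatches at positions 2, 6, 8, 11, 15 (1-based): 5 of 23.
Identical positions: 18/23 = 78.26% → 78%.

78%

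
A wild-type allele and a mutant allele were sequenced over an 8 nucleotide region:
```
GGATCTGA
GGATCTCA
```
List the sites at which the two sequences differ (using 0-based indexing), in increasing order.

Differences at site 6 (G→C).

6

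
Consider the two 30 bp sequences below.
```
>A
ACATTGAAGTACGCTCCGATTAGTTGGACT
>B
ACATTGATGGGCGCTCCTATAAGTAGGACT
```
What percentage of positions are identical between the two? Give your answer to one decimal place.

80.0%

Mismatches at positions 8, 10, 11, 18, 21, 25 (1-based): 6 of 30.
Identical positions: 24/30 = 80% → 80.0%.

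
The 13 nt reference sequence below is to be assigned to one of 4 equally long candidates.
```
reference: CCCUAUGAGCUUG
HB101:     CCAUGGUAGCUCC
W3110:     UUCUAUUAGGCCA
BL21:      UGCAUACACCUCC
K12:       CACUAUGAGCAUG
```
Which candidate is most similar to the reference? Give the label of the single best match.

Hamming distances to reference — HB101: 6; W3110: 7; BL21: 9; K12: 2.
Smallest is K12 with 2 mismatches.

K12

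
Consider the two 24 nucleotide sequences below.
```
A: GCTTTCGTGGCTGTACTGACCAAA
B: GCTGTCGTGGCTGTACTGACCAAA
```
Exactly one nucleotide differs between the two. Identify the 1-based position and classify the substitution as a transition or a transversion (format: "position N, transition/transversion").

Position 4 changes T→G. T is a pyrimidine and G is a purine, so this is a transversion.

position 4, transversion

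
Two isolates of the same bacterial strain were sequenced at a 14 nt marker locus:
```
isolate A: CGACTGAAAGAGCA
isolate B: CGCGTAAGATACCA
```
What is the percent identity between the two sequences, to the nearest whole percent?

57%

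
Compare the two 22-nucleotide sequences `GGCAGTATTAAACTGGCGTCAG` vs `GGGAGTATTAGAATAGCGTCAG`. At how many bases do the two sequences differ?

4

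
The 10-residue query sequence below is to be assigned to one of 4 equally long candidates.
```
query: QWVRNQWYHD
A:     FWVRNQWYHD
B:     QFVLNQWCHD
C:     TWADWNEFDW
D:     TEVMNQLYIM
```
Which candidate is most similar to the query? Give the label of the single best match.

A

Hamming distances to query — A: 1; B: 3; C: 9; D: 6.
Smallest is A with 1 mismatch.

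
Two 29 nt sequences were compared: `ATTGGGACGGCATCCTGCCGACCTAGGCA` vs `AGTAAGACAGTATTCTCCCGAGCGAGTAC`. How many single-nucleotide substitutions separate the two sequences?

12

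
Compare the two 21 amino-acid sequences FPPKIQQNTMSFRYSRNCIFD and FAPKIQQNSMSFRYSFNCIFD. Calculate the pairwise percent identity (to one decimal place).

85.7%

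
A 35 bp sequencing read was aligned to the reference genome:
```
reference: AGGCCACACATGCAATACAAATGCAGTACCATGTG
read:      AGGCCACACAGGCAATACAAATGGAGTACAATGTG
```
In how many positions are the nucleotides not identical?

3

Comparing position by position, 3 positions differ: 11 (T/G), 24 (C/G), 30 (C/A).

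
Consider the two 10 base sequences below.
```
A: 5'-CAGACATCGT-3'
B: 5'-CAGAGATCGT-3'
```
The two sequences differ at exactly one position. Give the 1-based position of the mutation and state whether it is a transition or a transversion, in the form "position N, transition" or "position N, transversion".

position 5, transversion

The sequences differ only at position 5: C→G (pyrimidine→purine), a transversion.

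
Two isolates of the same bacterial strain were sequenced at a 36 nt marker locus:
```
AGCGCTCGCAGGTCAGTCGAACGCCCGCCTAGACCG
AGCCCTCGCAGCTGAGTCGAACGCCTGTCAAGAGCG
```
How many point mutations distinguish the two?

7

Mismatches (1-based): base 4: G→C; base 12: G→C; base 14: C→G; base 26: C→T; base 28: C→T; base 30: T→A; base 34: C→G.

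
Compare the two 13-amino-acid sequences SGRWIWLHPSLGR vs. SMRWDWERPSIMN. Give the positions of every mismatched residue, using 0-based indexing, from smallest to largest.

Scanning 0-based: 1: G/M; 4: I/D; 6: L/E; 7: H/R; 10: L/I; 11: G/M; 12: R/N.

1, 4, 6, 7, 10, 11, 12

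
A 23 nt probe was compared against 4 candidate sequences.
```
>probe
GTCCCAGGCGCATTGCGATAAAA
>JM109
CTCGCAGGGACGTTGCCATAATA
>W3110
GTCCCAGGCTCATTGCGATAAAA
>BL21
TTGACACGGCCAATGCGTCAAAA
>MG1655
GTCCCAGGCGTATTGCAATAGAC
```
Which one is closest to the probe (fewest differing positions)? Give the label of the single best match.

W3110

JM109 differs at 7 positions; W3110 differs at 1 position; BL21 differs at 9 positions; MG1655 differs at 4 positions. The closest is W3110.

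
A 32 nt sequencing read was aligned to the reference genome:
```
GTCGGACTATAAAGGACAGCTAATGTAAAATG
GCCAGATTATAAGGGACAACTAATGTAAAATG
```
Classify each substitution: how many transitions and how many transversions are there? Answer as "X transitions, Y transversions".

5 transitions, 0 transversions

Transitions (purine↔purine or pyrimidine↔pyrimidine): 2 T→C, 4 G→A, 7 C→T, 13 A→G, 19 G→A.
Transversions (purine↔pyrimidine): none.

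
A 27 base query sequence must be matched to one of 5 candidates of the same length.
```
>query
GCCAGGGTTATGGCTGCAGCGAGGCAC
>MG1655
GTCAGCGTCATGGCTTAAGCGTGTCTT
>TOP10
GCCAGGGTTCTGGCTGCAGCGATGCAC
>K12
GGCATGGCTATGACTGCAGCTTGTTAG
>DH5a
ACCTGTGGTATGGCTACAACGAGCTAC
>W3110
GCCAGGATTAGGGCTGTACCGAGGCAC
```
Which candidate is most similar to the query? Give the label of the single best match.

Hamming distances to query — MG1655: 9; TOP10: 2; K12: 9; DH5a: 8; W3110: 4.
Smallest is TOP10 with 2 mismatches.

TOP10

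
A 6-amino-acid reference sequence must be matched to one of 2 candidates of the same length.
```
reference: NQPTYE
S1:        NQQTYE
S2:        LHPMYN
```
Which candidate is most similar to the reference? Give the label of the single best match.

Hamming distances to reference — S1: 1; S2: 4.
Smallest is S1 with 1 mismatch.

S1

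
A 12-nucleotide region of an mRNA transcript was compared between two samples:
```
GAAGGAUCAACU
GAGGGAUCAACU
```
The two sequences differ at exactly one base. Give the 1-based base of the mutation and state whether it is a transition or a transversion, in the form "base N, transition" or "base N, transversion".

base 3, transition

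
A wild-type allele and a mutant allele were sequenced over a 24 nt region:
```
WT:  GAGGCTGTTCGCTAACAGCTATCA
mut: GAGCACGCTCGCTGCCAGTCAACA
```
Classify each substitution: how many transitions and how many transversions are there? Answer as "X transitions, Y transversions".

Transitions (purine↔purine or pyrimidine↔pyrimidine): 6 T→C, 8 T→C, 14 A→G, 19 C→T, 20 T→C.
Transversions (purine↔pyrimidine): 4 G→C, 5 C→A, 15 A→C, 22 T→A.

5 transitions, 4 transversions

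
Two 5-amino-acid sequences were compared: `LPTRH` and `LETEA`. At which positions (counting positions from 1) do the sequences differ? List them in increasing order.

Scanning 1-based: 2: P/E; 4: R/E; 5: H/A.

2, 4, 5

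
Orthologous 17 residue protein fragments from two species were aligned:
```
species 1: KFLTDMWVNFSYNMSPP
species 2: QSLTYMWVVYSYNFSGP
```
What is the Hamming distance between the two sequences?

7

Comparing position by position, 7 positions differ: 1 (K/Q), 2 (F/S), 5 (D/Y), 9 (N/V), 10 (F/Y), 14 (M/F), 16 (P/G).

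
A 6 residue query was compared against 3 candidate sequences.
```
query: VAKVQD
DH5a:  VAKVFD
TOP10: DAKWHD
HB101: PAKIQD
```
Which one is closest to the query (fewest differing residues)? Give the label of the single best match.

DH5a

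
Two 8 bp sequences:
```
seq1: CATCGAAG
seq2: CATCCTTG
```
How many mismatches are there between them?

Mismatches (1-based): base 5: G→C; base 6: A→T; base 7: A→T.

3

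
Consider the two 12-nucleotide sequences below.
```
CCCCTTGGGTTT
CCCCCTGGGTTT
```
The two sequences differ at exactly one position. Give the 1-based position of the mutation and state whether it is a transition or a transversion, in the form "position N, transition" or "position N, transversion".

position 5, transition

Position 5 changes T→C. T is a pyrimidine and C is a pyrimidine, so this is a transition.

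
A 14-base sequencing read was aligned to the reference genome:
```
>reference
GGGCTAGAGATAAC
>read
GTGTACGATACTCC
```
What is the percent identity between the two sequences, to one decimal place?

8 positions differ (2, 4, 5, 6, 9, 11, 12, 13), so 6 of 14 match: 6/14 = 42.86%.

42.9%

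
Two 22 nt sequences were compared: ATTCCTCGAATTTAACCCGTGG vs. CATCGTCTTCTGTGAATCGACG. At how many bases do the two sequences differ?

12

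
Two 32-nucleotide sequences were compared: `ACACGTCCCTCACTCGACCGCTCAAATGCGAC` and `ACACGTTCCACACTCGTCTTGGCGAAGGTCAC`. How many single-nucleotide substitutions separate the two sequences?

11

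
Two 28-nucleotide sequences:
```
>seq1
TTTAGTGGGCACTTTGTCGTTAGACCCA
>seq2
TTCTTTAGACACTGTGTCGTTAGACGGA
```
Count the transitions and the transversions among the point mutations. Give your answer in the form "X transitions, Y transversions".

3 transitions, 5 transversions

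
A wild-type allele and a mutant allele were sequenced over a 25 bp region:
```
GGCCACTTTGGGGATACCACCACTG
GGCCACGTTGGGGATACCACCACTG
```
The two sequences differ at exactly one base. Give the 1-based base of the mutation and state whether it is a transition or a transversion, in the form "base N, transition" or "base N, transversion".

Base 7 changes T→G. T is a pyrimidine and G is a purine, so this is a transversion.

base 7, transversion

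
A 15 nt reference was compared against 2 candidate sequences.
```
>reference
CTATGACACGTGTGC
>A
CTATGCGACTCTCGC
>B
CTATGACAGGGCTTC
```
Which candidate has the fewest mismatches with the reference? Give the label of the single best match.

B

Hamming distances to reference — A: 6; B: 4.
Smallest is B with 4 mismatches.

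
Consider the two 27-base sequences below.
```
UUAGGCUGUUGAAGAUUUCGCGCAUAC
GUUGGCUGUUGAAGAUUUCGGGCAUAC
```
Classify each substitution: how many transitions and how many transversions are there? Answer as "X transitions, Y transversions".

Transitions (purine↔purine or pyrimidine↔pyrimidine): none.
Transversions (purine↔pyrimidine): 1 U→G, 3 A→U, 21 C→G.

0 transitions, 3 transversions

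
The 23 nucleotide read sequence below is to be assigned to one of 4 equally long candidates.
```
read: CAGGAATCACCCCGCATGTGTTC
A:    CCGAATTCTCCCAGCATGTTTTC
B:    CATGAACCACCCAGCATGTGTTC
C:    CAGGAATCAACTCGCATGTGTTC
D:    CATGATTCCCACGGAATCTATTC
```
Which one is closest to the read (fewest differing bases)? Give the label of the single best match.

Hamming distances to read — A: 6; B: 3; C: 2; D: 8.
Smallest is C with 2 mismatches.

C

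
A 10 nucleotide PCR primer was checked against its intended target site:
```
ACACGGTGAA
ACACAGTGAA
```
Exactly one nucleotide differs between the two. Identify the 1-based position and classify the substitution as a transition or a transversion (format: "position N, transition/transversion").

position 5, transition

Position 5 changes G→A. G is a purine and A is a purine, so this is a transition.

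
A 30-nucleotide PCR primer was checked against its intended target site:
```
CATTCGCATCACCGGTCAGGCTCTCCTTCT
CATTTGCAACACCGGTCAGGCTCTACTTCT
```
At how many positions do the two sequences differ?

Comparing position by position, 3 positions differ: 5 (C/T), 9 (T/A), 25 (C/A).

3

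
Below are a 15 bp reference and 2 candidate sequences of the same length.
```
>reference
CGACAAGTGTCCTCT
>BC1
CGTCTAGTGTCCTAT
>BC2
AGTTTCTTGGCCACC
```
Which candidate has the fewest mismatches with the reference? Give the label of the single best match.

BC1 differs at 3 sites; BC2 differs at 9 sites. The closest is BC1.

BC1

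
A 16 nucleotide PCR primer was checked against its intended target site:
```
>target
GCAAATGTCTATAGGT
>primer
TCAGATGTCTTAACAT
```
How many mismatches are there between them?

6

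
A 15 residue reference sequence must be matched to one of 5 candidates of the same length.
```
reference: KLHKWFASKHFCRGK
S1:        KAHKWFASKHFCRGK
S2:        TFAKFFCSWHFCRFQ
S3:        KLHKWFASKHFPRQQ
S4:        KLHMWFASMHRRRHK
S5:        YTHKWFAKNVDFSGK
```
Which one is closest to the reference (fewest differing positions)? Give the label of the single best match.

S1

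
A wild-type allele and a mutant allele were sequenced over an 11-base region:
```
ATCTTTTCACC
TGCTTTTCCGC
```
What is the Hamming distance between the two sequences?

Comparing position by position, 4 sites differ: 1 (A/T), 2 (T/G), 9 (A/C), 10 (C/G).

4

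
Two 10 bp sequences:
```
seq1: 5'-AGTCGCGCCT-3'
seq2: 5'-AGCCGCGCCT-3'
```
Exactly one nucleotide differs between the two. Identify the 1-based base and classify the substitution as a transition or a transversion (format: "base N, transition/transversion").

Base 3 changes T→C. T is a pyrimidine and C is a pyrimidine, so this is a transition.

base 3, transition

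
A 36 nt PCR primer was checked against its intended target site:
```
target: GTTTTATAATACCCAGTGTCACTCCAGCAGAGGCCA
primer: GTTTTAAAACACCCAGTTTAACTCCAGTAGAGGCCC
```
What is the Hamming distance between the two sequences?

6

Comparing position by position, 6 positions differ: 7 (T/A), 10 (T/C), 18 (G/T), 20 (C/A), 28 (C/T), 36 (A/C).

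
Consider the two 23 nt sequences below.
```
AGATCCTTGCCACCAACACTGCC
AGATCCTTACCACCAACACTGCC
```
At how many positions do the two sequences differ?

Comparing position by position, 1 position differs: 9 (G/A).

1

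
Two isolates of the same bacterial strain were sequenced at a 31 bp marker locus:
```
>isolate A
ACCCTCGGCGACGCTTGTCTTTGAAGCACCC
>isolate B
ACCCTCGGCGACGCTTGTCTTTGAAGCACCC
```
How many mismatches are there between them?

The two sequences are identical at every position.

0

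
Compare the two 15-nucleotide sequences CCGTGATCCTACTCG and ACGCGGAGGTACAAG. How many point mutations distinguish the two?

The sequences differ at positions 1, 4, 6, 7, 8, 9, 13, 14 (1-based) — 8 in total.

8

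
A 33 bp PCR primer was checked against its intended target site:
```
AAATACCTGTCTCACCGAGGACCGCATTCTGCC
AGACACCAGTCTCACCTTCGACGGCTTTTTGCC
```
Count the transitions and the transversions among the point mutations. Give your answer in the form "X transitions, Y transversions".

Transitions (purine↔purine or pyrimidine↔pyrimidine): 2 A→G, 4 T→C, 29 C→T.
Transversions (purine↔pyrimidine): 8 T→A, 17 G→T, 18 A→T, 19 G→C, 23 C→G, 26 A→T.

3 transitions, 6 transversions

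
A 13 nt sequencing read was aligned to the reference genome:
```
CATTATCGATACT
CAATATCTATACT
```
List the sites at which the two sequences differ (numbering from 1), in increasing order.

Differences at site 3 (T→A), site 8 (G→T).

3, 8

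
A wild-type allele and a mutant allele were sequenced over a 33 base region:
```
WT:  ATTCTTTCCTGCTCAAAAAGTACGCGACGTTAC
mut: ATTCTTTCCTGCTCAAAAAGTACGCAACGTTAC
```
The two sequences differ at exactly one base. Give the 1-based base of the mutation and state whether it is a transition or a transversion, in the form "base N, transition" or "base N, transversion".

base 26, transition

The sequences differ only at base 26: G→A (purine→purine), a transition.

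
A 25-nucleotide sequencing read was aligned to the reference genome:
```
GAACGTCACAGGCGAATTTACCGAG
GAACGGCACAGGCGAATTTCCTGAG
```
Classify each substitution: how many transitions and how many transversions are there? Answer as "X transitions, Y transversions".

Mismatches (1-based):
position 6: T→G (pyrimidine→purine, transversion)
position 20: A→C (purine→pyrimidine, transversion)
position 22: C→T (pyrimidine→pyrimidine, transition)

1 transition, 2 transversions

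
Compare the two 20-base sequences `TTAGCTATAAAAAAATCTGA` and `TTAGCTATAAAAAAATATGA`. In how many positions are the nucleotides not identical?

1

Mismatches (1-based): position 17: C→A.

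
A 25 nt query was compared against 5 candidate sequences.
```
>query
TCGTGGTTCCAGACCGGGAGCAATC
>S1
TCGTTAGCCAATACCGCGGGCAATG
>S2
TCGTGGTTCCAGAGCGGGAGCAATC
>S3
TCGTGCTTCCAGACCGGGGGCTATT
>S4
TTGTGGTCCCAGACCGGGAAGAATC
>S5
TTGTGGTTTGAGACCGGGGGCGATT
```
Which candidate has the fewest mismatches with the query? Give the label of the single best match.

S2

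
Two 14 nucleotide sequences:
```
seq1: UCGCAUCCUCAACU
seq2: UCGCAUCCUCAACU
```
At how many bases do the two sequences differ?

0

No positions differ; the sequences are identical.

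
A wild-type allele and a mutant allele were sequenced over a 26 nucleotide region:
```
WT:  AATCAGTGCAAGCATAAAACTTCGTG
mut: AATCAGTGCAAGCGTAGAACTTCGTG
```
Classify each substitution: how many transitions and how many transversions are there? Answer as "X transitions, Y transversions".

2 transitions, 0 transversions

Mismatches (1-based):
site 14: A→G (purine→purine, transition)
site 17: A→G (purine→purine, transition)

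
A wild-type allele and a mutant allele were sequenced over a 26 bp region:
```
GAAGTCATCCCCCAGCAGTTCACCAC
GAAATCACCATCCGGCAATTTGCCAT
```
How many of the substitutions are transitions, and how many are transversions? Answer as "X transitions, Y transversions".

8 transitions, 1 transversion

Transitions (purine↔purine or pyrimidine↔pyrimidine): 4 G→A, 8 T→C, 11 C→T, 14 A→G, 18 G→A, 21 C→T, 22 A→G, 26 C→T.
Transversions (purine↔pyrimidine): 10 C→A.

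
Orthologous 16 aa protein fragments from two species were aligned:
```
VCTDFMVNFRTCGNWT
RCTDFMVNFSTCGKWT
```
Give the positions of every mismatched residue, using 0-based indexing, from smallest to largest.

0, 9, 13

Scanning 0-based: 0: V/R; 9: R/S; 13: N/K.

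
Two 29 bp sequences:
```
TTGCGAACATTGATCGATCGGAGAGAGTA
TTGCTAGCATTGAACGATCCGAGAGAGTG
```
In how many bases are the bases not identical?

Mismatches (1-based): base 5: G→T; base 7: A→G; base 14: T→A; base 20: G→C; base 29: A→G.

5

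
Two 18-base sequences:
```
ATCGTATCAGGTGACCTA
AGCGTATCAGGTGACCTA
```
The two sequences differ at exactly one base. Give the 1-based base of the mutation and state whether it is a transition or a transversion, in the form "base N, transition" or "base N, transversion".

The sequences differ only at base 2: T→G (pyrimidine→purine), a transversion.

base 2, transversion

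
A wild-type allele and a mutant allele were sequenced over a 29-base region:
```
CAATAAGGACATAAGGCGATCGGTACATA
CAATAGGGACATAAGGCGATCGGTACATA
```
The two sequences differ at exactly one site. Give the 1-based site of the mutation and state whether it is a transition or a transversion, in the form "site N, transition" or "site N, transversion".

site 6, transition

The sequences differ only at site 6: A→G (purine→purine), a transition.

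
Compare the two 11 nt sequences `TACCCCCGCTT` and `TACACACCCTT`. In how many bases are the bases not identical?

3

Mismatches (1-based): base 4: C→A; base 6: C→A; base 8: G→C.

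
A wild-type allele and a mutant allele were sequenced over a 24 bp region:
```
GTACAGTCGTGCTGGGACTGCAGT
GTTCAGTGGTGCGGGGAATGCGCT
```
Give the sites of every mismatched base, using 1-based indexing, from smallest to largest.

3, 8, 13, 18, 22, 23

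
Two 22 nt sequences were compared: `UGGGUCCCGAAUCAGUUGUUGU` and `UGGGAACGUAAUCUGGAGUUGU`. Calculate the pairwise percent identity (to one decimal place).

68.2%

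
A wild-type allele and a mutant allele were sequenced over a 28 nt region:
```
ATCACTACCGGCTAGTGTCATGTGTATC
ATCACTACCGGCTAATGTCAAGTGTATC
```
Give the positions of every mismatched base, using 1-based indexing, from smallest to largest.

15, 21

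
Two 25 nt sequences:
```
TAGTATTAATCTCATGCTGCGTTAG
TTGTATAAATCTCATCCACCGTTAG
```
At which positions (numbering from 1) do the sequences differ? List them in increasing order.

2, 7, 16, 18, 19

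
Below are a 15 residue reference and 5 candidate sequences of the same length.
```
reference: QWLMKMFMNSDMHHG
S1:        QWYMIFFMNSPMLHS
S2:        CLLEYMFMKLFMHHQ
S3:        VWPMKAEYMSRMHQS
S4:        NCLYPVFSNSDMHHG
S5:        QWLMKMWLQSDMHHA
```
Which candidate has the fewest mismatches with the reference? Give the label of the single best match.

Hamming distances to reference — S1: 6; S2: 8; S3: 9; S4: 6; S5: 4.
Smallest is S5 with 4 mismatches.

S5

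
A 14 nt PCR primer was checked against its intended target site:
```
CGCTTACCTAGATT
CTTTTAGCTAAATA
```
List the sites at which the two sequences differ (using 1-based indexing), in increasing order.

2, 3, 7, 11, 14

Scanning 1-based: 2: G/T; 3: C/T; 7: C/G; 11: G/A; 14: T/A.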